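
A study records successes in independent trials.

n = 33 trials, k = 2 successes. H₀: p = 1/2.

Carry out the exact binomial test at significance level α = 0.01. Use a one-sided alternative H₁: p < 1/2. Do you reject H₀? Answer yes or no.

Exact binomial: n=33, k=2, p₀=1/2=0.5000
P(X≤2) from Σ C(n,i)·p₀^i·(1−p₀)^(n−i)
p-value (one-sided, H₁ less) = 0.00000
At α=0.01: p < α → reject H₀

reject H₀: yes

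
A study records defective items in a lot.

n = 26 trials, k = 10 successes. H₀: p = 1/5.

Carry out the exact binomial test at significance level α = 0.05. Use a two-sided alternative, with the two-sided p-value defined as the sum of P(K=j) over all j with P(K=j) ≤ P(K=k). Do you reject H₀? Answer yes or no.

reject H₀: yes

Exact binomial: n=26, k=10, p₀=1/5=0.2000
P(X=j) = C(n,j)·p₀^j·(1−p₀)^(n−j); p = Σ P(X=j) over j with P(X=j) ≤ P(X=10)
p-value (two-sided) = 0.02624
At α=0.05: p < α → reject H₀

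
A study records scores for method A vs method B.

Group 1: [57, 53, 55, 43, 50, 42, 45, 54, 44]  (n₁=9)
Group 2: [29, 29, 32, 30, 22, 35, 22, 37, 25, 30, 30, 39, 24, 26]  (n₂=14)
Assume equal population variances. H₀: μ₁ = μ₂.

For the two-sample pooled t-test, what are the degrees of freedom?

df = n₁ + n₂ − 2 = 9 + 14 − 2 = 21

degrees of freedom = 21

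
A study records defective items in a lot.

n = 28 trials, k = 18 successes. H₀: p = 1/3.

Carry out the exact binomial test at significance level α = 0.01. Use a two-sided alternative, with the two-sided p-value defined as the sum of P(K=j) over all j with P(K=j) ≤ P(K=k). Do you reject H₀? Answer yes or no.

reject H₀: yes

Exact binomial: n=28, k=18, p₀=1/3=0.3333
P(X=j) = C(n,j)·p₀^j·(1−p₀)^(n−j); p = Σ P(X=j) over j with P(X=j) ≤ P(X=18)
p-value (two-sided) = 0.00096
At α=0.01: p < α → reject H₀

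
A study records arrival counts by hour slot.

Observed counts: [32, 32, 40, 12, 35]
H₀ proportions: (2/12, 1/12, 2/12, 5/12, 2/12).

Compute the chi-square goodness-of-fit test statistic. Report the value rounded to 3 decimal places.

test statistic = 85.607

n = 151; E_i = n·p_i = [25.17, 12.58, 25.17, 62.92, 25.17]
χ² = (32−25.17)²/25.17 + (32−12.58)²/12.58 + (40−25.17)²/25.17 + (12−62.92)²/62.92 + (35−25.17)²/25.17 = 85.6066
df = 4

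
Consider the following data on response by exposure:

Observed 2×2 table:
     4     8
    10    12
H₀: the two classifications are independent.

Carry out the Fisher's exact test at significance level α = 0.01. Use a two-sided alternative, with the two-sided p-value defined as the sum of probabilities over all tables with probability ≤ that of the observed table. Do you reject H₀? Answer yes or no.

Margins: r₁=12, r₂=22, c₁=14, c₂=20, n=34
p_obs = C(12,4)·C(22,10)/C(34,14); sum pmf over tables with pmf ≤ p_obs
p-value (two-sided) = 0.71698
At α=0.01: p ≥ α → fail to reject H₀

reject H₀: no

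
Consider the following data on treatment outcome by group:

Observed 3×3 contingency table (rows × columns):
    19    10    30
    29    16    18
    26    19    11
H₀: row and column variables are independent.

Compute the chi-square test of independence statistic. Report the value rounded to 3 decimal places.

test statistic = 14.197

Row totals [59, 63, 56], col totals [74, 45, 59], n=178
χ² = (19−24.53)²/24.53 + (10−14.92)²/14.92 + (30−19.56)²/19.56 + (29−26.19)²/26.19 + (16−15.93)²/15.93 + (18−20.88)²/20.88 + (26−23.28)²/23.28 + (19−14.16)²/14.16 + (11−18.56)²/18.56 = 14.1974
df = 4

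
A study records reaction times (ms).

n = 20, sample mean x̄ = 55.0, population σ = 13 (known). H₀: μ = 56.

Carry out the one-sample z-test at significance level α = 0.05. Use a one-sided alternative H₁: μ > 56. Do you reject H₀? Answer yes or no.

reject H₀: no

SE = σ/√n = 13/√20 = 2.9069
z = (x̄−μ₀)/SE = (55.0−56)/2.9069 = -0.3440
p-value (one-sided, H₁ greater) = 0.63458
At α=0.05: p ≥ α → fail to reject H₀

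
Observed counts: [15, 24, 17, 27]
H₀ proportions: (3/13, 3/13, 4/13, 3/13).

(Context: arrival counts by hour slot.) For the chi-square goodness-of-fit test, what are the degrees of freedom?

df = k − 1 = 4 − 1 = 3

degrees of freedom = 3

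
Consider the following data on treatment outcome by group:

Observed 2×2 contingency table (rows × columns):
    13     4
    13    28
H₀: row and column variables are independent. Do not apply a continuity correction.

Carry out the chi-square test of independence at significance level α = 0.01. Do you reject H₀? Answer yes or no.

Row totals [17, 41], col totals [26, 32], n=58
χ² = (13−7.62)²/7.62 + (4−9.38)²/9.38 + (13−18.38)²/18.38 + (28−22.62)²/22.62 = 9.7360
df = 1
p-value (upper-tail) = 0.00181
At α=0.01: p < α → reject H₀

reject H₀: yes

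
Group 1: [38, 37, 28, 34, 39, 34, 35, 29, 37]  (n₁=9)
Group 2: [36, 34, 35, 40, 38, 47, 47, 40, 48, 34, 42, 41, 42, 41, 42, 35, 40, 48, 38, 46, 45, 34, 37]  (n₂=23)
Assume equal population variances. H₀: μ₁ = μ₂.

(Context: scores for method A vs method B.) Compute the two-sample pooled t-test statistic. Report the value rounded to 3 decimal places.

test statistic = -3.327

x̄₁=34.556, s₁=3.844, n₁=9
x̄₂=40.435, s₂=4.708, n₂=23
s_p² = [8·3.844² + 22·4.708²]/30 = 20.1958
SE = √(s_p²·(1/9+1/23)) = 1.7669
t = (34.556−40.435)/1.7669 = -3.3274
df = 30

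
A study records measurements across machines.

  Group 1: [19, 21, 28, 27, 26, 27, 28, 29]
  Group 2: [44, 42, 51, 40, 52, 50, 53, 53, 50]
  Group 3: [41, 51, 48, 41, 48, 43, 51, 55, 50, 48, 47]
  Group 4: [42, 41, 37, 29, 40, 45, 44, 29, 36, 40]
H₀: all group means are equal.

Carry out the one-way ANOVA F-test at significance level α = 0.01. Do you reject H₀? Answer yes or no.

reject H₀: yes

Group means [25.62, 48.33, 47.55, 38.30], grand mean 40.684
SSB = Σnᵢ(x̄ᵢ−x̄)² = 2915.508; SSW = ΣΣ(x−x̄ᵢ)² = 766.702
MSB = 2915.508/3 = 971.8361; MSW = 766.702/34 = 22.5501
F = MSB/MSW = 43.0968
df = (3, 34)
p-value (upper-tail) = 0.00000
At α=0.01: p < α → reject H₀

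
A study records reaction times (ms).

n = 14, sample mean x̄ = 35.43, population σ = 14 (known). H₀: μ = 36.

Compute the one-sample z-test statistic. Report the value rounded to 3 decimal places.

SE = σ/√n = 14/√14 = 3.7417
z = (x̄−μ₀)/SE = (35.43−36)/3.7417 = -0.1523

test statistic = -0.152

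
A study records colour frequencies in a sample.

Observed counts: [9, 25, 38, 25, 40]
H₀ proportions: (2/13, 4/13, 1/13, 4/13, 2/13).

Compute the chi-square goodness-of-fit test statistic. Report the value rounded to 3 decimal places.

test statistic = 109.431

n = 137; E_i = n·p_i = [21.08, 42.15, 10.54, 42.15, 21.08]
χ² = (9−21.08)²/21.08 + (25−42.15)²/42.15 + (38−10.54)²/10.54 + (25−42.15)²/42.15 + (40−21.08)²/21.08 = 109.4307
df = 4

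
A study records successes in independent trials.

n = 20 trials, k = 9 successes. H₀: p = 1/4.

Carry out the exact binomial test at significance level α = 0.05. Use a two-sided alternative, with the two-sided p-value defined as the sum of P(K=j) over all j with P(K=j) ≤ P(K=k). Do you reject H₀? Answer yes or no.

Exact binomial: n=20, k=9, p₀=1/4=0.2500
P(X=j) = C(n,j)·p₀^j·(1−p₀)^(n−j); p = Σ P(X=j) over j with P(X=j) ≤ P(X=9)
p-value (two-sided) = 0.06524
At α=0.05: p ≥ α → fail to reject H₀

reject H₀: no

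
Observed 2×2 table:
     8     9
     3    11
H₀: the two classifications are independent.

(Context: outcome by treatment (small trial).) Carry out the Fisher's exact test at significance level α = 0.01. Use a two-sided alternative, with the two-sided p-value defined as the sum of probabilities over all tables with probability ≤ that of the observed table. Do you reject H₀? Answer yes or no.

reject H₀: no

Margins: r₁=17, r₂=14, c₁=11, c₂=20, n=31
p_obs = C(17,8)·C(14,3)/C(31,11); sum pmf over tables with pmf ≤ p_obs
p-value (two-sided) = 0.25800
At α=0.01: p ≥ α → fail to reject H₀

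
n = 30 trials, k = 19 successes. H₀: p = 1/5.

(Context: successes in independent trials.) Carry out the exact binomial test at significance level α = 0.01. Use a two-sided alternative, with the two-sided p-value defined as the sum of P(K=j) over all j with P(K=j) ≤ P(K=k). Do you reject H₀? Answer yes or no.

reject H₀: yes

Exact binomial: n=30, k=19, p₀=1/5=0.2000
P(X=j) = C(n,j)·p₀^j·(1−p₀)^(n−j); p = Σ P(X=j) over j with P(X=j) ≤ P(X=19)
p-value (two-sided) = 0.00000
At α=0.01: p < α → reject H₀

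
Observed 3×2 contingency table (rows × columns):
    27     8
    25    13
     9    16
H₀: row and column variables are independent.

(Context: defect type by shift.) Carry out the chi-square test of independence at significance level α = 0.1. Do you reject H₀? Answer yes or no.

Row totals [35, 38, 25], col totals [61, 37], n=98
χ² = (27−21.79)²/21.79 + (8−13.21)²/13.21 + (25−23.65)²/23.65 + (13−14.35)²/14.35 + (9−15.56)²/15.56 + (16−9.44)²/9.44 = 10.8361
df = 2
p-value (upper-tail) = 0.00444
At α=0.1: p < α → reject H₀

reject H₀: yes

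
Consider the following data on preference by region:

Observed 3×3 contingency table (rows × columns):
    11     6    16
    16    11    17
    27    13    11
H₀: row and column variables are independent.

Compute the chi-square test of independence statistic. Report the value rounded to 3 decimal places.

test statistic = 7.468

Row totals [33, 44, 51], col totals [54, 30, 44], n=128
χ² = (11−13.92)²/13.92 + (6−7.73)²/7.73 + (16−11.34)²/11.34 + (16−18.56)²/18.56 + (11−10.31)²/10.31 + (17−15.12)²/15.12 + (27−21.52)²/21.52 + (13−11.95)²/11.95 + (11−17.53)²/17.53 = 7.4683
df = 4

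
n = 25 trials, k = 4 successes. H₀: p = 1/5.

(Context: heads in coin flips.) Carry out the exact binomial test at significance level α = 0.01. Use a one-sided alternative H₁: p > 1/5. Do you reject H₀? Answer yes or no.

reject H₀: no

Exact binomial: n=25, k=4, p₀=1/5=0.2000
P(X≥4) from Σ C(n,i)·p₀^i·(1−p₀)^(n−i)
p-value (one-sided, H₁ greater) = 0.76601
At α=0.01: p ≥ α → fail to reject H₀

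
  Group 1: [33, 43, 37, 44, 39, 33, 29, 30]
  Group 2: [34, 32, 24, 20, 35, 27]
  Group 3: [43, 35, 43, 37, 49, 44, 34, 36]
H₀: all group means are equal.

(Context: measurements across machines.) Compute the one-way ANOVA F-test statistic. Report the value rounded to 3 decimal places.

Group means [36.00, 28.67, 40.12], grand mean 35.500
SSB = Σnᵢ(x̄ᵢ−x̄)² = 453.292; SSW = ΣΣ(x−x̄ᵢ)² = 606.208
MSB = 453.292/2 = 226.6458; MSW = 606.208/19 = 31.9057
F = MSB/MSW = 7.1036
df = (2, 19)

test statistic = 7.104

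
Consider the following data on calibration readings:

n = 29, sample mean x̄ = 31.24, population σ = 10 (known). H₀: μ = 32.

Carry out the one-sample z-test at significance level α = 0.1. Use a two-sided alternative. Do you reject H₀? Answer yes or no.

reject H₀: no

SE = σ/√n = 10/√29 = 1.8570
z = (x̄−μ₀)/SE = (31.24−32)/1.8570 = -0.4093
p-value (two-sided) = 0.68234
At α=0.1: p ≥ α → fail to reject H₀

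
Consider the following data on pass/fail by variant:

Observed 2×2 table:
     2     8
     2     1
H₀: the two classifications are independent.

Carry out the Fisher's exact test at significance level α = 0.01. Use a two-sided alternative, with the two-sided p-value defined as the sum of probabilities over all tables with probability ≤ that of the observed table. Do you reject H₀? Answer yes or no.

reject H₀: no

Margins: r₁=10, r₂=3, c₁=4, c₂=9, n=13
p_obs = C(10,2)·C(3,2)/C(13,4); sum pmf over tables with pmf ≤ p_obs
p-value (two-sided) = 0.20280
At α=0.01: p ≥ α → fail to reject H₀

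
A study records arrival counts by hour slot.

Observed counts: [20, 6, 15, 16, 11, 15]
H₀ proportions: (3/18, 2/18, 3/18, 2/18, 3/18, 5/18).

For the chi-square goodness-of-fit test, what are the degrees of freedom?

degrees of freedom = 5

df = k − 1 = 6 − 1 = 5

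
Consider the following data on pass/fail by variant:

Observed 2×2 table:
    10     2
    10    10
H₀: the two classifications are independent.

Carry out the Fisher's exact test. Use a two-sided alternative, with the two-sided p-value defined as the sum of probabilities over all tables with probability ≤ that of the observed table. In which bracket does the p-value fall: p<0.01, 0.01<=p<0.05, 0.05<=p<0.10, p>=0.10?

p-value bracket: 0.05<=p<0.10

Margins: r₁=12, r₂=20, c₁=20, c₂=12, n=32
p_obs = C(12,10)·C(20,10)/C(32,20); sum pmf over tables with pmf ≤ p_obs
p-value (two-sided) = 0.07528
→ bracket: 0.05<=p<0.10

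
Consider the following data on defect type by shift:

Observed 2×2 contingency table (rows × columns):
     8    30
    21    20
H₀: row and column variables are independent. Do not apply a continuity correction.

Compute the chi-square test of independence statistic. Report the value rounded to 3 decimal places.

Row totals [38, 41], col totals [29, 50], n=79
χ² = (8−13.95)²/13.95 + (30−24.05)²/24.05 + (21−15.05)²/15.05 + (20−25.95)²/25.95 = 7.7248
df = 1

test statistic = 7.725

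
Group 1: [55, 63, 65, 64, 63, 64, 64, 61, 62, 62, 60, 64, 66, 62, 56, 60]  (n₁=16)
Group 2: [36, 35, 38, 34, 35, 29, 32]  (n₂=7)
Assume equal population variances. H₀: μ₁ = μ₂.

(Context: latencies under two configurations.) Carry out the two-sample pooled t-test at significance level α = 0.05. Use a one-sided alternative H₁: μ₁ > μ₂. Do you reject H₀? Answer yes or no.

x̄₁=61.938, s₁=3.021, n₁=16
x̄₂=34.143, s₂=2.911, n₂=7
s_p² = [15·3.021² + 6·2.911²]/21 = 8.9426
SE = √(s_p²·(1/16+1/7)) = 1.3551
t = (61.938−34.143)/1.3551 = 20.5104
df = 21
p-value (one-sided, H₁ greater) = 0.00000
At α=0.05: p < α → reject H₀

reject H₀: yes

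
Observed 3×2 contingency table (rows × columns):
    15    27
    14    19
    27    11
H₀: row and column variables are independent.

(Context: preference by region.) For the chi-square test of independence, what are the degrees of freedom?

degrees of freedom = 2

df = (r−1)(c−1) = (3−1)·(2−1) = 2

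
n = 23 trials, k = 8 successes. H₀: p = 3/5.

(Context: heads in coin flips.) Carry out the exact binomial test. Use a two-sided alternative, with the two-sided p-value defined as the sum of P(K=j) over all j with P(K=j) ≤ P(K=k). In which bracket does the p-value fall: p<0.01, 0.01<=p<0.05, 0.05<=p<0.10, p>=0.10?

Exact binomial: n=23, k=8, p₀=3/5=0.6000
P(X=j) = C(n,j)·p₀^j·(1−p₀)^(n−j); p = Σ P(X=j) over j with P(X=j) ≤ P(X=8)
p-value (two-sided) = 0.01798
→ bracket: 0.01<=p<0.05

p-value bracket: 0.01<=p<0.05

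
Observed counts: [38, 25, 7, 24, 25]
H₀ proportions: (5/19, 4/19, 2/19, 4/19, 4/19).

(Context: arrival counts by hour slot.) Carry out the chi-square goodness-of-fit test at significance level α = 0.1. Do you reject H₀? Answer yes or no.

reject H₀: no

n = 119; E_i = n·p_i = [31.32, 25.05, 12.53, 25.05, 25.05]
χ² = (38−31.32)²/31.32 + (25−25.05)²/25.05 + (7−12.53)²/12.53 + (24−25.05)²/25.05 + (25−25.05)²/25.05 = 3.9092
df = 4
p-value (upper-tail) = 0.41843
At α=0.1: p ≥ α → fail to reject H₀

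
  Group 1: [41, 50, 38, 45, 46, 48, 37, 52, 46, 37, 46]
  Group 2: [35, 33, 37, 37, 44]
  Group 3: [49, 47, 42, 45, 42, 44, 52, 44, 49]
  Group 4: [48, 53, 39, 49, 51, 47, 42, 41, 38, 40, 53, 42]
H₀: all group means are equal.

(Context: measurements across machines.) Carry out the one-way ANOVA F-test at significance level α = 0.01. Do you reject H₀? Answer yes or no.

reject H₀: no

Group means [44.18, 37.20, 46.00, 45.25], grand mean 44.027
SSB = Σnᵢ(x̄ᵢ−x̄)² = 286.287; SSW = ΣΣ(x−x̄ᵢ)² = 772.686
MSB = 286.287/3 = 95.4289; MSW = 772.686/33 = 23.4147
F = MSB/MSW = 4.0756
df = (3, 33)
p-value (upper-tail) = 0.01441
At α=0.01: p ≥ α → fail to reject H₀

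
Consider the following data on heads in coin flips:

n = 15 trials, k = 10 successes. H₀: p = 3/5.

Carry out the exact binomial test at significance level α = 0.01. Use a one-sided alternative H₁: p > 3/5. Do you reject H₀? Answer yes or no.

reject H₀: no

Exact binomial: n=15, k=10, p₀=3/5=0.6000
P(X≥10) from Σ C(n,i)·p₀^i·(1−p₀)^(n−i)
p-value (one-sided, H₁ greater) = 0.40322
At α=0.01: p ≥ α → fail to reject H₀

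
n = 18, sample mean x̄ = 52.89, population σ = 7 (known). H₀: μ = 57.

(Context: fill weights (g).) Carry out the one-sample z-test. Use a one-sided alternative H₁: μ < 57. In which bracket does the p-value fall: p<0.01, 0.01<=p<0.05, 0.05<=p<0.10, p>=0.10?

p-value bracket: p<0.01

SE = σ/√n = 7/√18 = 1.6499
z = (x̄−μ₀)/SE = (52.89−57)/1.6499 = -2.4910
p-value (one-sided, H₁ less) = 0.00637
→ bracket: p<0.01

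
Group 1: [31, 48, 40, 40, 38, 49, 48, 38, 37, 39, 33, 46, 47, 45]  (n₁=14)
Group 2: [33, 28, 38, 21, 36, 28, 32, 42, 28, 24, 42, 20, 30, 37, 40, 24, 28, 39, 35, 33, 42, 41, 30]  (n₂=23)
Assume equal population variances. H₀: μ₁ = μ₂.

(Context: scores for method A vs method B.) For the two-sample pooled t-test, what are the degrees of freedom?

degrees of freedom = 35

df = n₁ + n₂ − 2 = 14 + 23 − 2 = 35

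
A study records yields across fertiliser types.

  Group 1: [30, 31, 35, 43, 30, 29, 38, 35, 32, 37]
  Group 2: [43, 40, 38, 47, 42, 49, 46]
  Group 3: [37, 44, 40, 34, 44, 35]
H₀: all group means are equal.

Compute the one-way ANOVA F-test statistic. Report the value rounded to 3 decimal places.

test statistic = 10.394

Group means [34.00, 43.57, 39.00], grand mean 38.217
SSB = Σnᵢ(x̄ᵢ−x̄)² = 382.199; SSW = ΣΣ(x−x̄ᵢ)² = 367.714
MSB = 382.199/2 = 191.0994; MSW = 367.714/20 = 18.3857
F = MSB/MSW = 10.3939
df = (2, 20)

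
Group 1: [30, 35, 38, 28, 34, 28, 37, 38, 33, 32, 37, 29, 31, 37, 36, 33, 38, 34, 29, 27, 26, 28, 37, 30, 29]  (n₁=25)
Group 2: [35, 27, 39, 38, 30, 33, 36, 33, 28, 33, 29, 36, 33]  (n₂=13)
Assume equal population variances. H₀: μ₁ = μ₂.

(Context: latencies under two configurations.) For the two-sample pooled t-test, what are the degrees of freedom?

degrees of freedom = 36

df = n₁ + n₂ − 2 = 25 + 13 − 2 = 36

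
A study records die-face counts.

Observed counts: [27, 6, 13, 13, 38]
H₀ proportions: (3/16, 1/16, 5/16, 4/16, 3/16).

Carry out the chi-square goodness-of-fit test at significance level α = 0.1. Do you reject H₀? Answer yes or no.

reject H₀: yes

n = 97; E_i = n·p_i = [18.19, 6.06, 30.31, 24.25, 18.19]
χ² = (27−18.19)²/18.19 + (6−6.06)²/6.06 + (13−30.31)²/30.31 + (13−24.25)²/24.25 + (38−18.19)²/18.19 = 40.9601
df = 4
p-value (upper-tail) = 0.00000
At α=0.1: p < α → reject H₀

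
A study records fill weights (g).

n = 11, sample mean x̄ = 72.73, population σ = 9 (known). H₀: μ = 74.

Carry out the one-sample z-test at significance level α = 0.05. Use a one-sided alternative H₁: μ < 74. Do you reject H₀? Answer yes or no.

SE = σ/√n = 9/√11 = 2.7136
z = (x̄−μ₀)/SE = (72.73−74)/2.7136 = -0.4680
p-value (one-sided, H₁ less) = 0.31989
At α=0.05: p ≥ α → fail to reject H₀

reject H₀: no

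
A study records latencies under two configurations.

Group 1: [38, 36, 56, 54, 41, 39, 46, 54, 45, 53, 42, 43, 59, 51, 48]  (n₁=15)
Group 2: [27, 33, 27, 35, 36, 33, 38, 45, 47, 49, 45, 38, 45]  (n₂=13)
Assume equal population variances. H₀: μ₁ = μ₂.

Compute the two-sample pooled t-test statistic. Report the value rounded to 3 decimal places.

x̄₁=47.000, s₁=7.191, n₁=15
x̄₂=38.308, s₂=7.375, n₂=13
s_p² = [14·7.191² + 12·7.375²]/26 = 52.9527
SE = √(s_p²·(1/15+1/13)) = 2.7574
t = (47.000−38.308)/2.7574 = 3.1523
df = 26

test statistic = 3.152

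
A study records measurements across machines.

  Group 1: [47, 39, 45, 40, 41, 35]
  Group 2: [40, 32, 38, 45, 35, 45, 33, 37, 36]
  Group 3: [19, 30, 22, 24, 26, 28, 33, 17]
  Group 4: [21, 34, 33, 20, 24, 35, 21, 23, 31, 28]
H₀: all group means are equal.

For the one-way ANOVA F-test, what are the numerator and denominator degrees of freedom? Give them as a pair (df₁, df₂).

k = 4 groups, N = 33 total
df = (k−1, N−k) = (4−1, 33−4) = (3, 29)

degrees of freedom = [3, 29]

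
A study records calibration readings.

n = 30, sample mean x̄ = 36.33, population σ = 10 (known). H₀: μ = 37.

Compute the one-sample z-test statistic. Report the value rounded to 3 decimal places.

test statistic = -0.367

SE = σ/√n = 10/√30 = 1.8257
z = (x̄−μ₀)/SE = (36.33−37)/1.8257 = -0.3670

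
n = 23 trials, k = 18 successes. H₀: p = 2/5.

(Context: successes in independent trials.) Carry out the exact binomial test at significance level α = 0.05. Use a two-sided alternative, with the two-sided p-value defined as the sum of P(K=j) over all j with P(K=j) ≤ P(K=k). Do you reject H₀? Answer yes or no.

Exact binomial: n=23, k=18, p₀=2/5=0.4000
P(X=j) = C(n,j)·p₀^j·(1−p₀)^(n−j); p = Σ P(X=j) over j with P(X=j) ≤ P(X=18)
p-value (two-sided) = 0.00034
At α=0.05: p < α → reject H₀

reject H₀: yes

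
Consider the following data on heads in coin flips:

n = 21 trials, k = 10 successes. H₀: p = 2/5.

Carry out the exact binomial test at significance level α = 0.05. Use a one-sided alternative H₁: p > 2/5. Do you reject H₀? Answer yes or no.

reject H₀: no

Exact binomial: n=21, k=10, p₀=2/5=0.4000
P(X≥10) from Σ C(n,i)·p₀^i·(1−p₀)^(n−i)
p-value (one-sided, H₁ greater) = 0.30856
At α=0.05: p ≥ α → fail to reject H₀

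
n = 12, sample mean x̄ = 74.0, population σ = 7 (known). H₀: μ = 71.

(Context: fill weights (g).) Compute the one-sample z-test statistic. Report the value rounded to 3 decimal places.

test statistic = 1.485

SE = σ/√n = 7/√12 = 2.0207
z = (x̄−μ₀)/SE = (74.0−71)/2.0207 = 1.4846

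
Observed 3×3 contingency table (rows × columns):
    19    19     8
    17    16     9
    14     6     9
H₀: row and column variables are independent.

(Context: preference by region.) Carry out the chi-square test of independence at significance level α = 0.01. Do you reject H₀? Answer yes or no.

reject H₀: no

Row totals [46, 42, 29], col totals [50, 41, 26], n=117
χ² = (19−19.66)²/19.66 + (19−16.12)²/16.12 + (8−10.22)²/10.22 + (17−17.95)²/17.95 + (16−14.72)²/14.72 + (9−9.33)²/9.33 + (14−12.39)²/12.39 + (6−10.16)²/10.16 + (9−6.44)²/6.44 = 4.1201
df = 4
p-value (upper-tail) = 0.38999
At α=0.01: p ≥ α → fail to reject H₀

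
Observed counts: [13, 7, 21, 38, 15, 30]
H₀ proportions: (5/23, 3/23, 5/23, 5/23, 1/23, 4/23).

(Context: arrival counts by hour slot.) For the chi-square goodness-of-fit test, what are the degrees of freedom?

df = k − 1 = 6 − 1 = 5

degrees of freedom = 5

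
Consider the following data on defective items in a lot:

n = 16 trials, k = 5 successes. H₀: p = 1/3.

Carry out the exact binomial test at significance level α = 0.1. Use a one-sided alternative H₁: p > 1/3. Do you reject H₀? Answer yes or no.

reject H₀: no

Exact binomial: n=16, k=5, p₀=1/3=0.3333
P(X≥5) from Σ C(n,i)·p₀^i·(1−p₀)^(n−i)
p-value (one-sided, H₁ greater) = 0.66088
At α=0.1: p ≥ α → fail to reject H₀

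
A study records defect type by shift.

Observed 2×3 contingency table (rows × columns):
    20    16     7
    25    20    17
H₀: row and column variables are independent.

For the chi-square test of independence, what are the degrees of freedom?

degrees of freedom = 2

df = (r−1)(c−1) = (2−1)·(3−1) = 2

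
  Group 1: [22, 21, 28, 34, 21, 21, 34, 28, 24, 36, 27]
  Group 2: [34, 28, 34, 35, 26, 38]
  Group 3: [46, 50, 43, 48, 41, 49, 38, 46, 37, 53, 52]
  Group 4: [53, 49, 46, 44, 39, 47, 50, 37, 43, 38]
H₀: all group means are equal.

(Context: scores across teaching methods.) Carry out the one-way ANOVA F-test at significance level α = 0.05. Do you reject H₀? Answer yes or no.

reject H₀: yes

Group means [26.91, 32.50, 45.73, 44.60], grand mean 37.895
SSB = Σnᵢ(x̄ᵢ−x̄)² = 2626.588; SSW = ΣΣ(x−x̄ᵢ)² = 980.991
MSB = 2626.588/3 = 875.5293; MSW = 980.991/34 = 28.8527
F = MSB/MSW = 30.3448
df = (3, 34)
p-value (upper-tail) = 0.00000
At α=0.05: p < α → reject H₀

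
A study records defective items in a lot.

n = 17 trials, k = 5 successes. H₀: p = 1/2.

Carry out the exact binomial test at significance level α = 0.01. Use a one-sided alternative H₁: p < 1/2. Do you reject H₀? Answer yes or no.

Exact binomial: n=17, k=5, p₀=1/2=0.5000
P(X≤5) from Σ C(n,i)·p₀^i·(1−p₀)^(n−i)
p-value (one-sided, H₁ less) = 0.07173
At α=0.01: p ≥ α → fail to reject H₀

reject H₀: no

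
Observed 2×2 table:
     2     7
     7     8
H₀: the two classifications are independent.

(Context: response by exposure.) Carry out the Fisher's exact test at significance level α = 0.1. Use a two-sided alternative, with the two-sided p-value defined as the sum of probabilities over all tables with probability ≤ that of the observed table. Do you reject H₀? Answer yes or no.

Margins: r₁=9, r₂=15, c₁=9, c₂=15, n=24
p_obs = C(9,2)·C(15,7)/C(24,9); sum pmf over tables with pmf ≤ p_obs
p-value (two-sided) = 0.38907
At α=0.1: p ≥ α → fail to reject H₀

reject H₀: no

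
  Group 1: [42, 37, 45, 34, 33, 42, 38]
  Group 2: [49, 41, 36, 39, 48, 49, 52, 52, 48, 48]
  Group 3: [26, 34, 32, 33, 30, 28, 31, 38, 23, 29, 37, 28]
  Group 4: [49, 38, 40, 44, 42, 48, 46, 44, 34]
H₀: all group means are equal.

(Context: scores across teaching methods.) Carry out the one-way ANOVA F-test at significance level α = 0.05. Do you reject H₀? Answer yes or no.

Group means [38.71, 46.20, 30.75, 42.78], grand mean 39.132
SSB = Σnᵢ(x̄ᵢ−x̄)² = 1463.508; SSW = ΣΣ(x−x̄ᵢ)² = 792.834
MSB = 1463.508/3 = 487.8360; MSW = 792.834/34 = 23.3187
F = MSB/MSW = 20.9204
df = (3, 34)
p-value (upper-tail) = 0.00000
At α=0.05: p < α → reject H₀

reject H₀: yes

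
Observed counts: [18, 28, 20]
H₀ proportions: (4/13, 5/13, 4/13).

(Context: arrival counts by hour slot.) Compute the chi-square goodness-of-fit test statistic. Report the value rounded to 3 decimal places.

n = 66; E_i = n·p_i = [20.31, 25.38, 20.31]
χ² = (18−20.31)²/20.31 + (28−25.38)²/25.38 + (20−20.31)²/20.31 = 0.5364
df = 2

test statistic = 0.536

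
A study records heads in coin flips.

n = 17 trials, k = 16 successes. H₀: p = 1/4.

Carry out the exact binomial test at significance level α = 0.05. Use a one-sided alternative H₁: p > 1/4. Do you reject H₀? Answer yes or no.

reject H₀: yes

Exact binomial: n=17, k=16, p₀=1/4=0.2500
P(X≥16) from Σ C(n,i)·p₀^i·(1−p₀)^(n−i)
p-value (one-sided, H₁ greater) = 0.00000
At α=0.05: p < α → reject H₀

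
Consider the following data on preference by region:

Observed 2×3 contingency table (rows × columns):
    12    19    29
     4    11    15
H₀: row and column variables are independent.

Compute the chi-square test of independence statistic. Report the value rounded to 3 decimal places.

test statistic = 0.661

Row totals [60, 30], col totals [16, 30, 44], n=90
χ² = (12−10.67)²/10.67 + (19−20.00)²/20.00 + (29−29.33)²/29.33 + (4−5.33)²/5.33 + (11−10.00)²/10.00 + (15−14.67)²/14.67 = 0.6614
df = 2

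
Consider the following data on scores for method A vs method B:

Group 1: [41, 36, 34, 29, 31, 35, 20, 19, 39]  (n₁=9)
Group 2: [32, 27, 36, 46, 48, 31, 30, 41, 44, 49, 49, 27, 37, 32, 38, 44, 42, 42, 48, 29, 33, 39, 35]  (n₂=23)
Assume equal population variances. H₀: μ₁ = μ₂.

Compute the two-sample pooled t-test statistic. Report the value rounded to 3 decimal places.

test statistic = -2.287

x̄₁=31.556, s₁=7.748, n₁=9
x̄₂=38.217, s₂=7.280, n₂=23
s_p² = [8·7.748² + 22·7.280²]/30 = 54.8712
SE = √(s_p²·(1/9+1/23)) = 2.9125
t = (31.556−38.217)/2.9125 = -2.2873
df = 30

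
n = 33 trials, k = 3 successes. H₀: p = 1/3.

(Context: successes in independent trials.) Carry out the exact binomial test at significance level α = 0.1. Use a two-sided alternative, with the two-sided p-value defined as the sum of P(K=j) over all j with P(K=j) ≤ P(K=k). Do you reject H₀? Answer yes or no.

Exact binomial: n=33, k=3, p₀=1/3=0.3333
P(X=j) = C(n,j)·p₀^j·(1−p₀)^(n−j); p = Σ P(X=j) over j with P(X=j) ≤ P(X=3)
p-value (two-sided) = 0.00248
At α=0.1: p < α → reject H₀

reject H₀: yes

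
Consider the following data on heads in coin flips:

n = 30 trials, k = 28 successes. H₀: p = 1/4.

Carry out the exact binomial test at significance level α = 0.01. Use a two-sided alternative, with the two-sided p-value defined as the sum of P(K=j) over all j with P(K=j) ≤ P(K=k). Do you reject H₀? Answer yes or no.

reject H₀: yes

Exact binomial: n=30, k=28, p₀=1/4=0.2500
P(X=j) = C(n,j)·p₀^j·(1−p₀)^(n−j); p = Σ P(X=j) over j with P(X=j) ≤ P(X=28)
p-value (two-sided) = 0.00000
At α=0.01: p < α → reject H₀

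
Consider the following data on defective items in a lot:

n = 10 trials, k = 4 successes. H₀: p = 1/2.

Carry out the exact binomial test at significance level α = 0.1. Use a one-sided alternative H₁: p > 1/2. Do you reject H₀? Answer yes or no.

Exact binomial: n=10, k=4, p₀=1/2=0.5000
P(X≥4) from Σ C(n,i)·p₀^i·(1−p₀)^(n−i)
p-value (one-sided, H₁ greater) = 0.82812
At α=0.1: p ≥ α → fail to reject H₀

reject H₀: no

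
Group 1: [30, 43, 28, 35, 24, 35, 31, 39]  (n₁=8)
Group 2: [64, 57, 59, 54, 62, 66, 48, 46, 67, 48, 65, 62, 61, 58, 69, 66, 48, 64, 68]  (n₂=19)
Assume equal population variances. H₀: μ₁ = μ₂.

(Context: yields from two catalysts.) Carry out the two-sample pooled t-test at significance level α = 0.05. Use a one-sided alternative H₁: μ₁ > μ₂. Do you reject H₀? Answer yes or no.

reject H₀: no

x̄₁=33.125, s₁=6.128, n₁=8
x̄₂=59.579, s₂=7.478, n₂=19
s_p² = [7·6.128² + 18·7.478²]/25 = 50.7803
SE = √(s_p²·(1/8+1/19)) = 3.0034
t = (33.125−59.579)/3.0034 = -8.8081
df = 25
p-value (one-sided, H₁ greater) = 1.00000
At α=0.05: p ≥ α → fail to reject H₀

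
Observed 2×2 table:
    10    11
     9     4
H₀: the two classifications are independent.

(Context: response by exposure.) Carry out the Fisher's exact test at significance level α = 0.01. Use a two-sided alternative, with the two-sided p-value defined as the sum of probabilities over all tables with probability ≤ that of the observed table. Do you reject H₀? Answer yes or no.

reject H₀: no

Margins: r₁=21, r₂=13, c₁=19, c₂=15, n=34
p_obs = C(21,10)·C(13,9)/C(34,19); sum pmf over tables with pmf ≤ p_obs
p-value (two-sided) = 0.29551
At α=0.01: p ≥ α → fail to reject H₀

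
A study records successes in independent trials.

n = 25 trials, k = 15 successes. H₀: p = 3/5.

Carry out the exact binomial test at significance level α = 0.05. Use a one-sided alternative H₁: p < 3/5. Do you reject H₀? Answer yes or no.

reject H₀: no

Exact binomial: n=25, k=15, p₀=3/5=0.6000
P(X≤15) from Σ C(n,i)·p₀^i·(1−p₀)^(n−i)
p-value (one-sided, H₁ less) = 0.57538
At α=0.05: p ≥ α → fail to reject H₀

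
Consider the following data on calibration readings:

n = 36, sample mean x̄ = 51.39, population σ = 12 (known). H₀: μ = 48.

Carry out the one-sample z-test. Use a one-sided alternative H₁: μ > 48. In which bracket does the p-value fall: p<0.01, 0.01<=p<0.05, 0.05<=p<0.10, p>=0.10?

p-value bracket: 0.01<=p<0.05

SE = σ/√n = 12/√36 = 2.0000
z = (x̄−μ₀)/SE = (51.39−48)/2.0000 = 1.6950
p-value (one-sided, H₁ greater) = 0.04504
→ bracket: 0.01<=p<0.05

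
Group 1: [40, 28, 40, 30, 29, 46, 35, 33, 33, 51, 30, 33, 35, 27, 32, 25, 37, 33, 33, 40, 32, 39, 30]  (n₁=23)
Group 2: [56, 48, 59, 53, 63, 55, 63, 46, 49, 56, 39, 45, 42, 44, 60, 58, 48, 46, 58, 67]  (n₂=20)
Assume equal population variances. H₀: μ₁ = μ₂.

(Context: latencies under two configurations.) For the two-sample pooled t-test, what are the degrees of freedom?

df = n₁ + n₂ − 2 = 23 + 20 − 2 = 41

degrees of freedom = 41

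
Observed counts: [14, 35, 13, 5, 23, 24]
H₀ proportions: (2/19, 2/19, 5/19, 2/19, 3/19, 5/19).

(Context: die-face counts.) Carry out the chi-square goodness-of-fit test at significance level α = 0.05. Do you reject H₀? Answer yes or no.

reject H₀: yes

n = 114; E_i = n·p_i = [12.00, 12.00, 30.00, 12.00, 18.00, 30.00]
χ² = (14−12.00)²/12.00 + (35−12.00)²/12.00 + (13−30.00)²/30.00 + (5−12.00)²/12.00 + (23−18.00)²/18.00 + (24−30.00)²/30.00 = 60.7222
df = 5
p-value (upper-tail) = 0.00000
At α=0.05: p < α → reject H₀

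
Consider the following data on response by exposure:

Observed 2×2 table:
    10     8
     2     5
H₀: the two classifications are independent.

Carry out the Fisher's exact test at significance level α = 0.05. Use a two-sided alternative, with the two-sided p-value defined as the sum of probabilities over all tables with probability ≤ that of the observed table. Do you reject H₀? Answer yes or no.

reject H₀: no

Margins: r₁=18, r₂=7, c₁=12, c₂=13, n=25
p_obs = C(18,10)·C(7,2)/C(25,12); sum pmf over tables with pmf ≤ p_obs
p-value (two-sided) = 0.37826
At α=0.05: p ≥ α → fail to reject H₀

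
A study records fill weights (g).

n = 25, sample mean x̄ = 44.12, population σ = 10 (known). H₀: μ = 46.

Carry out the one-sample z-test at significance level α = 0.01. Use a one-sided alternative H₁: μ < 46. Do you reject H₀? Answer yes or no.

SE = σ/√n = 10/√25 = 2.0000
z = (x̄−μ₀)/SE = (44.12−46)/2.0000 = -0.9400
p-value (one-sided, H₁ less) = 0.17361
At α=0.01: p ≥ α → fail to reject H₀

reject H₀: no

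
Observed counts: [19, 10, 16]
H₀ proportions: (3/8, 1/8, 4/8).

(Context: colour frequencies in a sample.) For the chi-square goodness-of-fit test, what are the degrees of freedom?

df = k − 1 = 3 − 1 = 2

degrees of freedom = 2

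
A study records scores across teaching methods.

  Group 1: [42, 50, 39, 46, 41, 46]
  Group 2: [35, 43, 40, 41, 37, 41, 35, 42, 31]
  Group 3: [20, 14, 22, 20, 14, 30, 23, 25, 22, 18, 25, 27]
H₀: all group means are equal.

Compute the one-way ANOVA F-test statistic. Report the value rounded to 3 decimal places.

Group means [44.00, 38.33, 21.67], grand mean 32.185
SSB = Σnᵢ(x̄ᵢ−x̄)² = 2505.407; SSW = ΣΣ(x−x̄ᵢ)² = 470.667
MSB = 2505.407/2 = 1252.7037; MSW = 470.667/24 = 19.6111
F = MSB/MSW = 63.8772
df = (2, 24)

test statistic = 63.877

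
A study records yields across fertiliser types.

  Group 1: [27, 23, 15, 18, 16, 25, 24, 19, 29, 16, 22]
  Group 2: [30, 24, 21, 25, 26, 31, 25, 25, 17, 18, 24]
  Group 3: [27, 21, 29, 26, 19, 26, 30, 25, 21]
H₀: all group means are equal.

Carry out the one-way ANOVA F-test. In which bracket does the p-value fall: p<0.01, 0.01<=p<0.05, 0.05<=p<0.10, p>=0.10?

p-value bracket: p>=0.10

Group means [21.27, 24.18, 24.89], grand mean 23.355
SSB = Σnᵢ(x̄ᵢ−x̄)² = 76.390; SSW = ΣΣ(x−x̄ᵢ)² = 528.707
MSB = 76.390/2 = 38.1949; MSW = 528.707/28 = 18.8824
F = MSB/MSW = 2.0228
df = (2, 28)
p-value (upper-tail) = 0.15117
→ bracket: p>=0.10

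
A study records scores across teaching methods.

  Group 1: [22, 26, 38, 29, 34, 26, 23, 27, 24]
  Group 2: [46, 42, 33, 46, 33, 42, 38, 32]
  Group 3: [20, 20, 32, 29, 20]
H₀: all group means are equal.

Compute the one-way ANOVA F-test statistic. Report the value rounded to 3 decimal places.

test statistic = 13.422

Group means [27.67, 39.00, 24.20], grand mean 31.000
SSB = Σnᵢ(x̄ᵢ−x̄)² = 843.200; SSW = ΣΣ(x−x̄ᵢ)² = 596.800
MSB = 843.200/2 = 421.6000; MSW = 596.800/19 = 31.4105
F = MSB/MSW = 13.4223
df = (2, 19)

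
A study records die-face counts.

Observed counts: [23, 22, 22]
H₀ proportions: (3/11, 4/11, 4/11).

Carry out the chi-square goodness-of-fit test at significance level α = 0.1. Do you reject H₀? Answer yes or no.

n = 67; E_i = n·p_i = [18.27, 24.36, 24.36]
χ² = (23−18.27)²/18.27 + (22−24.36)²/24.36 + (22−24.36)²/24.36 = 1.6816
df = 2
p-value (upper-tail) = 0.43137
At α=0.1: p ≥ α → fail to reject H₀

reject H₀: no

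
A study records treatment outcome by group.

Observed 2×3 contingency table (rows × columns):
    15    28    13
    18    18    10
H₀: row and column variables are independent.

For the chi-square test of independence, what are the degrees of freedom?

degrees of freedom = 2

df = (r−1)(c−1) = (2−1)·(3−1) = 2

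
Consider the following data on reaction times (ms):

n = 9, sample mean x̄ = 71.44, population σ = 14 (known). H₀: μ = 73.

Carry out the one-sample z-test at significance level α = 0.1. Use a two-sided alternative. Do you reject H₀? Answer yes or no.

SE = σ/√n = 14/√9 = 4.6667
z = (x̄−μ₀)/SE = (71.44−73)/4.6667 = -0.3343
p-value (two-sided) = 0.73816
At α=0.1: p ≥ α → fail to reject H₀

reject H₀: no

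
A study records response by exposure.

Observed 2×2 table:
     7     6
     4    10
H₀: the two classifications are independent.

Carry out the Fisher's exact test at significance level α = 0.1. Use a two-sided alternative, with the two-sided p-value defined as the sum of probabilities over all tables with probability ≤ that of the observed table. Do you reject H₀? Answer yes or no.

reject H₀: no

Margins: r₁=13, r₂=14, c₁=11, c₂=16, n=27
p_obs = C(13,7)·C(14,4)/C(27,11); sum pmf over tables with pmf ≤ p_obs
p-value (two-sided) = 0.25186
At α=0.1: p ≥ α → fail to reject H₀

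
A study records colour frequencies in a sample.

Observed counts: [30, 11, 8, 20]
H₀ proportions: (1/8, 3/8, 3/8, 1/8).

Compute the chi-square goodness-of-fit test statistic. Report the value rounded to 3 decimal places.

test statistic = 88.874

n = 69; E_i = n·p_i = [8.62, 25.88, 25.88, 8.62]
χ² = (30−8.62)²/8.62 + (11−25.88)²/25.88 + (8−25.88)²/25.88 + (20−8.62)²/8.62 = 88.8744
df = 3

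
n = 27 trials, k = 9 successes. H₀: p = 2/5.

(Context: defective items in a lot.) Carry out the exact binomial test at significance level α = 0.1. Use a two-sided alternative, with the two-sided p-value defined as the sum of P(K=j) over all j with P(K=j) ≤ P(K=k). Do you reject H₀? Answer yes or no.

reject H₀: no

Exact binomial: n=27, k=9, p₀=2/5=0.4000
P(X=j) = C(n,j)·p₀^j·(1−p₀)^(n−j); p = Σ P(X=j) over j with P(X=j) ≤ P(X=9)
p-value (two-sided) = 0.55886
At α=0.1: p ≥ α → fail to reject H₀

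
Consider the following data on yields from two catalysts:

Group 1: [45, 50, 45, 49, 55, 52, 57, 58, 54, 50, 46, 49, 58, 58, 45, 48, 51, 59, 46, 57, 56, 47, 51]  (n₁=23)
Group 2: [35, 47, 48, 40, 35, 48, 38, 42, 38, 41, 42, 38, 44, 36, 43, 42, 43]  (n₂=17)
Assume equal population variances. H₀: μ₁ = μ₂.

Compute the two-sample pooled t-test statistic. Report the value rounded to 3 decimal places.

x̄₁=51.565, s₁=4.860, n₁=23
x̄₂=41.176, s₂=4.172, n₂=17
s_p² = [22·4.860² + 16·4.172²]/38 = 21.0032
SE = √(s_p²·(1/23+1/17)) = 1.4658
t = (51.565−41.176)/1.4658 = 7.0873
df = 38

test statistic = 7.087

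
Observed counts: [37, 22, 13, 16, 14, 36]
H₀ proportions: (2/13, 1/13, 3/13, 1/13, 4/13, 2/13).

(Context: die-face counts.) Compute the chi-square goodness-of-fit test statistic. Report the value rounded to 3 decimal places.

n = 138; E_i = n·p_i = [21.23, 10.62, 31.85, 10.62, 42.46, 21.23]
χ² = (37−21.23)²/21.23 + (22−10.62)²/10.62 + (13−31.85)²/31.85 + (16−10.62)²/10.62 + (14−42.46)²/42.46 + (36−21.23)²/21.23 = 67.1582
df = 5

test statistic = 67.158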